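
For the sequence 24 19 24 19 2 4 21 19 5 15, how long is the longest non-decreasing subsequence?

Let dp[i] be the longest non-decreasing subsequence ending at position i. Then dp = [1, 1, 2, 2, 1, 2, 3, 3, 3, 4].
The maximum is 4; one witness is 2, 4, 5, 15 at positions 5,6,9,10.

4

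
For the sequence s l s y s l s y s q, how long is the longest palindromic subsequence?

One longest palindromic subsequence is syslsys (positions 3,4,5,6,7,8,9); it reads the same forward and backward, and the interval DP gives dp[1][10] = 7.

7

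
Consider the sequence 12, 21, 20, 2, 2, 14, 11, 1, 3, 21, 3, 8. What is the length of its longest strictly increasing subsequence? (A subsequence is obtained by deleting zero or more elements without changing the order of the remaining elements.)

3

One longest increasing subsequence is 12, 20, 21 (positions 1,3,10), of length 3; no longer one exists.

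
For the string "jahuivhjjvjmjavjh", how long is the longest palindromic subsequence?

9

Using dp[i][j] = 2 + dp[i+1][j−1] if the ends match, else max(dp[i+1][j], dp[i][j−1]):
dp[1][17] = 9. A witness is hjvjmjvjh at positions 3,8,10,11,12,13,15,16,17.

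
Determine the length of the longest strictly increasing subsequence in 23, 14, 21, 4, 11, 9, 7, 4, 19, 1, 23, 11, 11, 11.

4

One longest increasing subsequence is 4, 11, 19, 23 (positions 4,5,9,11), of length 4; no longer one exists.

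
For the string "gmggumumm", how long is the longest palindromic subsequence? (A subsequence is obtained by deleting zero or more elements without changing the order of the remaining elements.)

5

One longest palindromic subsequence is mmumm (positions 2,6,7,8,9); it reads the same forward and backward, and the interval DP gives dp[1][9] = 5.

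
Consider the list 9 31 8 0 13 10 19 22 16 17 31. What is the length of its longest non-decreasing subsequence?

5

Let dp[i] be the longest non-decreasing subsequence ending at position i. Then dp = [1, 2, 1, 1, 2, 2, 3, 4, 3, 4, 5].
The maximum is 5; one witness is 9, 13, 19, 22, 31 at positions 1,5,7,8,11.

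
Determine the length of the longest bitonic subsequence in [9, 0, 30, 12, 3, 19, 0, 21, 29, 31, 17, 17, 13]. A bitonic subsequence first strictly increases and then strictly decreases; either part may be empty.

Let inc[i] be the LIS ending at i and dec[i] the longest strictly decreasing subsequence starting at i. inc = [1, 1, 2, 2, 2, 3, 1, 4, 5, 6, 3, 3, 3], dec = [3, 1, 4, 3, 2, 3, 1, 3, 3, 3, 2, 2, 1].
max_i inc[i]+dec[i]−1 = 8, with one witness 9, 12, 19, 21, 29, 31, 17, 13.

8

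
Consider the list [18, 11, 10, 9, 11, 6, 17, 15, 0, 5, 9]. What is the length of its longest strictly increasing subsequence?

3

Scanning left to right, the best length ending at each element is: 18→1, 11→1, 10→1, 9→1, 11→2, 6→1, 17→3, 15→3, 0→1, 5→2, 9→3.
So the longest increasing subsequence has length 3, e.g. 10, 11, 17.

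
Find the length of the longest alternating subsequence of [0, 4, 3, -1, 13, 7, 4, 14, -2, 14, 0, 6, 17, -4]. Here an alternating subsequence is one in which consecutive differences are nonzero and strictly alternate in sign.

A longest alternating subsequence is 0, 4, 3, 13, 7, 14, -2, 14, 0, 6, -4 (positions 1,2,3,5,6,8,9,10,11,12,14); its 10 consecutive differences strictly alternate in sign, and length 11 is optimal.

11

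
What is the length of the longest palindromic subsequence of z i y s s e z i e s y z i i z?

One longest palindromic subsequence is ziyseiesyiz (positions 1,2,3,4,6,8,9,10,11,14,15); it reads the same forward and backward, and the interval DP gives dp[1][15] = 11.

11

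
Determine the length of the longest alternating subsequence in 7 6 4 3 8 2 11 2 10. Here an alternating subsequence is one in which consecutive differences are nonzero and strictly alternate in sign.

7

Track the best alternating length ending on an up-step vs a down-step at each position: up/down = 1/1, 1/2, 1/2, 1/2, 3/1, 1/4, 5/1, 1/6, 7/6.
The maximum over both is 7; one such subsequence is 7, 6, 8, 2, 11, 2, 10.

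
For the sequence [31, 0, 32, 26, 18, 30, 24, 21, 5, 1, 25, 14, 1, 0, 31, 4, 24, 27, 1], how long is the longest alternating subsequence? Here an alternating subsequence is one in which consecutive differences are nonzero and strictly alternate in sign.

12

A longest alternating subsequence is 31, 0, 32, 26, 30, 24, 25, 14, 31, 4, 24, 1 (positions 1,2,3,4,6,7,11,12,15,16,17,19); its 11 consecutive differences strictly alternate in sign, and length 12 is optimal.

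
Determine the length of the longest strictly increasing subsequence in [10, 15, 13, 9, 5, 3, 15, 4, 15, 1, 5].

3

Scanning left to right, the best length ending at each element is: 10→1, 15→2, 13→2, 9→1, 5→1, 3→1, 15→3, 4→2, 15→3, 1→1, 5→3.
So the longest increasing subsequence has length 3, e.g. 10, 13, 15.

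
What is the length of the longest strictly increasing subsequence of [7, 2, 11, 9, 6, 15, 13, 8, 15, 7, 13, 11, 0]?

Scanning left to right, the best length ending at each element is: 7→1, 2→1, 11→2, 9→2, 6→2, 15→3, 13→3, 8→3, 15→4, 7→3, 13→4, 11→4, 0→1.
So the longest increasing subsequence has length 4, e.g. 7, 11, 13, 15.

4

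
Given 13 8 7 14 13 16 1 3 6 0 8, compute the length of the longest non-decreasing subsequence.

4

Let dp[i] be the longest non-decreasing subsequence ending at position i. Then dp = [1, 1, 1, 2, 2, 3, 1, 2, 3, 1, 4].
The maximum is 4; one witness is 1, 3, 6, 8 at positions 7,8,9,11.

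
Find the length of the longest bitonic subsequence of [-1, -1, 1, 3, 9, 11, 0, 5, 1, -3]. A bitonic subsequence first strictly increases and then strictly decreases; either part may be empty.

Let inc[i] be the LIS ending at i and dec[i] the longest strictly decreasing subsequence starting at i. inc = [1, 1, 2, 3, 4, 5, 2, 4, 3, 1], dec = [2, 2, 3, 3, 4, 4, 2, 3, 2, 1].
max_i inc[i]+dec[i]−1 = 8, with one witness -1, 1, 3, 9, 11, 5, 1, -3.

8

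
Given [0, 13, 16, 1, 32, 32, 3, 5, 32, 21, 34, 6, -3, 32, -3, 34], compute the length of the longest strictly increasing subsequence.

7

Let dp[i] be the longest increasing subsequence ending at position i. Then dp = [1, 2, 3, 2, 4, 4, 3, 4, 5, 5, 6, 5, 1, 6, 1, 7].
The maximum is 7; one witness is 0, 1, 3, 5, 21, 32, 34 at positions 1,4,7,8,10,14,16.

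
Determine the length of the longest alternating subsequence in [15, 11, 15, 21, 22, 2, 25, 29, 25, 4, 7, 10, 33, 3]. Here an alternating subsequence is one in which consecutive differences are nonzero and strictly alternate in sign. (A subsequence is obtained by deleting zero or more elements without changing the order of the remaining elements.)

Track the best alternating length ending on an up-step vs a down-step at each position: up/down = 1/1, 1/2, 3/1, 3/1, 3/1, 1/4, 5/1, 5/1, 5/6, 5/6, 7/6, 7/6, 7/1, 5/8.
The maximum over both is 8; one such subsequence is 15, 11, 15, 2, 25, 4, 7, 3.

8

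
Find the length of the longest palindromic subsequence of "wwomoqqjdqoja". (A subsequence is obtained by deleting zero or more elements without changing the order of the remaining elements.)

5

Using dp[i][j] = 2 + dp[i+1][j−1] if the ends match, else max(dp[i+1][j], dp[i][j−1]):
dp[1][13] = 5. A witness is oqdqo at positions 5,6,9,10,11.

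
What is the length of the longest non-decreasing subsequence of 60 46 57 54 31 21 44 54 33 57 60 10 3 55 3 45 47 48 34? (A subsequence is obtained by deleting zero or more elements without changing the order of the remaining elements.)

One longest non-decreasing subsequence is 46, 54, 54, 57, 60 (positions 2,4,8,10,11), of length 5; no longer one exists.

5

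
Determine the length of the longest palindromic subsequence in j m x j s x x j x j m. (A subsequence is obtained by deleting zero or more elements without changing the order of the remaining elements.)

8

One longest palindromic subsequence is mxjxxjxm (positions 2,3,4,6,7,8,9,11); it reads the same forward and backward, and the interval DP gives dp[1][11] = 8.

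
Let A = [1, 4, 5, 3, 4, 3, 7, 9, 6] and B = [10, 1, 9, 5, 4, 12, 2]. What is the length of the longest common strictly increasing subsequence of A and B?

A longest common strictly increasing subsequence is 1, 9 (length 2); it appears in order in both A and B, and no longer such subsequence exists.

2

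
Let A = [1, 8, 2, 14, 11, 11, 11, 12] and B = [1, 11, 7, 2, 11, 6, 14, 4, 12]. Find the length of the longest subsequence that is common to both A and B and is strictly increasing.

For each value that appears in both, track the longest common increasing run ending there.
The best achievable length is 4; one witness is 1, 2, 11, 12 (A-positions 1,3,5,8, B-positions 1,4,5,9).

4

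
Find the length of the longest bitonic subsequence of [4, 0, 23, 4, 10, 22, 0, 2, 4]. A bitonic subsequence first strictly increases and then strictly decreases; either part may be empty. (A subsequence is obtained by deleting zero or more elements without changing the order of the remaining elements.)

One longest bitonic subsequence is 0, 4, 10, 22, 4 (positions 2,4,5,6,9): it rises to 22 then falls. Length 5 is optimal.

5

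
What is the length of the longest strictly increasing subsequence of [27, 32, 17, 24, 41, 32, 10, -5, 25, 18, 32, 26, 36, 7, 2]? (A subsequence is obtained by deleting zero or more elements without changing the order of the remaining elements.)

5

Let dp[i] be the longest increasing subsequence ending at position i. Then dp = [1, 2, 1, 2, 3, 3, 1, 1, 3, 2, 4, 4, 5, 2, 2].
The maximum is 5; one witness is 17, 24, 25, 32, 36 at positions 3,4,9,11,13.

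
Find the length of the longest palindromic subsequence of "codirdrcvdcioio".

One longest palindromic subsequence is oicdcio (positions 2,4,8,10,11,14,15); it reads the same forward and backward, and the interval DP gives dp[1][15] = 7.

7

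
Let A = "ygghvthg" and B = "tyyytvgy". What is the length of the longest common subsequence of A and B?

A longest common subsequence is yvg (length 3); the LCS DP confirms no longer common subsequence exists.

3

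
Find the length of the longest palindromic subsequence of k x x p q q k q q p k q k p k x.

One longest palindromic subsequence is xpqkqqkqpx (positions 2,4,6,7,8,9,11,12,14,16); it reads the same forward and backward, and the interval DP gives dp[1][16] = 10.

10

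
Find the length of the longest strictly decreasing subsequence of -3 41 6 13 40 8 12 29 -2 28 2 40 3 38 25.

Scanning left to right, the best length ending at each element is: -3→1, 41→1, 6→2, 13→2, 40→2, 8→3, 12→3, 29→3, -2→4, 28→4, 2→5, 40→2, 3→5, 38→3, 25→5.
So the longest decreasing subsequence has length 5, e.g. 41, 40, 29, 28, 2.

5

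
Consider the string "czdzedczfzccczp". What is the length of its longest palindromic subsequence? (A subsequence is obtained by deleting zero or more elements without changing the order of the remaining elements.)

7

One longest palindromic subsequence is zczfzcz (positions 4,7,8,9,10,13,14); it reads the same forward and backward, and the interval DP gives dp[1][15] = 7.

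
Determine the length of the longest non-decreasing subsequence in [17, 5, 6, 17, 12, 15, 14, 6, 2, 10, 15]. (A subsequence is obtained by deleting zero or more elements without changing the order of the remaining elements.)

Let dp[i] be the longest non-decreasing subsequence ending at position i. Then dp = [1, 1, 2, 3, 3, 4, 4, 3, 1, 4, 5].
The maximum is 5; one witness is 5, 6, 12, 15, 15 at positions 2,3,5,6,11.

5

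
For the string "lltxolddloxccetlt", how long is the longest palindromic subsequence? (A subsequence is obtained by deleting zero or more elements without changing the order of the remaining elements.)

One longest palindromic subsequence is ltxolddloxtl (positions 2,3,4,5,6,7,8,9,10,11,15,16); it reads the same forward and backward, and the interval DP gives dp[1][17] = 12.

12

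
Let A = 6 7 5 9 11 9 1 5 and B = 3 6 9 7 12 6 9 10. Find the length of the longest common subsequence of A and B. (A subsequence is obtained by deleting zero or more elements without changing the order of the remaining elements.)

3

A longest common subsequence is 6, 7, 9 (length 3); the LCS DP confirms no longer common subsequence exists.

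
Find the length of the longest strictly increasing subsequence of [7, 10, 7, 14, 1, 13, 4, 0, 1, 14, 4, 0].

Scanning left to right, the best length ending at each element is: 7→1, 10→2, 7→1, 14→3, 1→1, 13→3, 4→2, 0→1, 1→2, 14→4, 4→3, 0→1.
So the longest increasing subsequence has length 4, e.g. 7, 10, 13, 14.

4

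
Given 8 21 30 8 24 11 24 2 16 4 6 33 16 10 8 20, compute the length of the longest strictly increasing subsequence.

5

Scanning left to right, the best length ending at each element is: 8→1, 21→2, 30→3, 8→1, 24→3, 11→2, 24→3, 2→1, 16→3, 4→2, 6→3, 33→4, 16→4, 10→4, 8→4, 20→5.
So the longest increasing subsequence has length 5, e.g. 2, 4, 6, 16, 20.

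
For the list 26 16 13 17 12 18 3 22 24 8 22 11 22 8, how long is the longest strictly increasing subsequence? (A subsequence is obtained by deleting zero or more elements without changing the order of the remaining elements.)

5

One longest increasing subsequence is 16, 17, 18, 22, 24 (positions 2,4,6,8,9), of length 5; no longer one exists.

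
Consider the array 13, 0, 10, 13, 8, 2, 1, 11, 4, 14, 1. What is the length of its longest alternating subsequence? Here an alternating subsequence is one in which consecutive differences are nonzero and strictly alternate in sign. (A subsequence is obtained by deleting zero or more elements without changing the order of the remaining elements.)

Track the best alternating length ending on an up-step vs a down-step at each position: up/down = 1/1, 1/2, 3/2, 3/1, 3/4, 3/4, 3/4, 5/4, 5/6, 7/1, 3/8.
The maximum over both is 8; one such subsequence is 13, 0, 10, 8, 11, 4, 14, 1.

8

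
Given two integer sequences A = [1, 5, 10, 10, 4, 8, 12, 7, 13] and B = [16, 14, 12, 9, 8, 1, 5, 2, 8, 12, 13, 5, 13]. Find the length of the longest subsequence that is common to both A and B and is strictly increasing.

A longest common strictly increasing subsequence is 1, 5, 8, 12, 13 (length 5); it appears in order in both A and B, and no longer such subsequence exists.

5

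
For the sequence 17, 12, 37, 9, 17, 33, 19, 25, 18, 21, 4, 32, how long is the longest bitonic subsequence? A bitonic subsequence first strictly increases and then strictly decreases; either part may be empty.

Let inc[i] be the LIS ending at i and dec[i] the longest strictly decreasing subsequence starting at i. inc = [1, 1, 2, 1, 2, 3, 3, 4, 3, 4, 1, 5], dec = [4, 3, 5, 2, 2, 4, 3, 3, 2, 2, 1, 1].
max_i inc[i]+dec[i]−1 = 6, with one witness 17, 37, 33, 25, 21, 4.

6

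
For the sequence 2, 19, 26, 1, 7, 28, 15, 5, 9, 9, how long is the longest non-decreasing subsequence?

4

Let dp[i] be the longest non-decreasing subsequence ending at position i. Then dp = [1, 2, 3, 1, 2, 4, 3, 2, 3, 4].
The maximum is 4; one witness is 2, 19, 26, 28 at positions 1,2,3,6.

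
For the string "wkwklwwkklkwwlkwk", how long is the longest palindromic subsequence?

One longest palindromic subsequence is kwklwwklkwwlkwk (positions 2,3,4,5,6,7,8,10,11,12,13,14,15,16,17); it reads the same forward and backward, and the interval DP gives dp[1][17] = 15.

15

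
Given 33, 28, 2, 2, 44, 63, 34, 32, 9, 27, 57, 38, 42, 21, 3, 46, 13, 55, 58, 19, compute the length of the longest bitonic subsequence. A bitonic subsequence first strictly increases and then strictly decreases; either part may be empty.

9

Let inc[i] be the LIS ending at i and dec[i] the longest strictly decreasing subsequence starting at i. inc = [1, 1, 1, 1, 2, 3, 2, 2, 2, 3, 4, 4, 5, 3, 2, 6, 3, 7, 8, 4], dec = [5, 4, 1, 1, 6, 6, 5, 4, 2, 3, 4, 3, 3, 2, 1, 2, 1, 2, 2, 1].
max_i inc[i]+dec[i]−1 = 9, with one witness 2, 9, 27, 38, 42, 46, 55, 58, 19.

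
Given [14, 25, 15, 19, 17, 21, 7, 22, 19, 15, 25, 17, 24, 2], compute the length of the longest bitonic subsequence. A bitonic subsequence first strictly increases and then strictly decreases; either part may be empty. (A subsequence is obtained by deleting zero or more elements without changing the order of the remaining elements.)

8

Let inc[i] be the LIS ending at i and dec[i] the longest strictly decreasing subsequence starting at i. inc = [1, 2, 2, 3, 3, 4, 1, 5, 4, 2, 6, 3, 6, 1], dec = [3, 5, 3, 4, 3, 4, 2, 4, 3, 2, 3, 2, 2, 1].
max_i inc[i]+dec[i]−1 = 8, with one witness 14, 15, 19, 21, 22, 19, 17, 2.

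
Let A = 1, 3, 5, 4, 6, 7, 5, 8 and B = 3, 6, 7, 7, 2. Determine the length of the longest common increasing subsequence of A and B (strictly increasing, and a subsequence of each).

3

For each value that appears in both, track the longest common increasing run ending there.
The best achievable length is 3; one witness is 3, 6, 7 (A-positions 2,5,6, B-positions 1,2,3).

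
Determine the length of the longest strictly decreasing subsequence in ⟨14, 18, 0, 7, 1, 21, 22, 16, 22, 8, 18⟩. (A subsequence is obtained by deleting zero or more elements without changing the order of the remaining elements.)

Scanning left to right, the best length ending at each element is: 14→1, 18→1, 0→2, 7→2, 1→3, 21→1, 22→1, 16→2, 22→1, 8→3, 18→2.
So the longest decreasing subsequence has length 3, e.g. 14, 7, 1.

3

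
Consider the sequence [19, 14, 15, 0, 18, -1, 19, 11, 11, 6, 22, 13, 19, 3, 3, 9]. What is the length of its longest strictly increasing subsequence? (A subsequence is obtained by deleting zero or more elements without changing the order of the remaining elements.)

5

Let dp[i] be the longest increasing subsequence ending at position i. Then dp = [1, 1, 2, 1, 3, 1, 4, 2, 2, 2, 5, 3, 4, 2, 2, 3].
The maximum is 5; one witness is 14, 15, 18, 19, 22 at positions 2,3,5,7,11.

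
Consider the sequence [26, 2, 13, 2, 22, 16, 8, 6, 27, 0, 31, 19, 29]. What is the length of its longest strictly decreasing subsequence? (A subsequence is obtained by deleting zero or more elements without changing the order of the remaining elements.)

Scanning left to right, the best length ending at each element is: 26→1, 2→2, 13→2, 2→3, 22→2, 16→3, 8→4, 6→5, 27→1, 0→6, 31→1, 19→3, 29→2.
So the longest decreasing subsequence has length 6, e.g. 26, 22, 16, 8, 6, 0.

6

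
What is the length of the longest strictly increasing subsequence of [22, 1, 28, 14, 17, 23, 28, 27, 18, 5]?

5

Scanning left to right, the best length ending at each element is: 22→1, 1→1, 28→2, 14→2, 17→3, 23→4, 28→5, 27→5, 18→4, 5→2.
So the longest increasing subsequence has length 5, e.g. 1, 14, 17, 23, 28.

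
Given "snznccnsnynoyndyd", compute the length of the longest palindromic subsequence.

7

One longest palindromic subsequence is nnnsnnn (positions 2,4,7,8,9,11,14); it reads the same forward and backward, and the interval DP gives dp[1][17] = 7.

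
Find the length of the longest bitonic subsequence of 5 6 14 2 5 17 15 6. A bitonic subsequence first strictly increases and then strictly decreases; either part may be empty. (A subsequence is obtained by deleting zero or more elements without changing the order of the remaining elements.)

6

One longest bitonic subsequence is 5, 6, 14, 17, 15, 6 (positions 1,2,3,6,7,8): it rises to 17 then falls. Length 6 is optimal.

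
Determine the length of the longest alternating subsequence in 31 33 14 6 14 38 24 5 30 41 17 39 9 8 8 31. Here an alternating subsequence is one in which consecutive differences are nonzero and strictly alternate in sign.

10

A longest alternating subsequence is 31, 33, 14, 38, 24, 30, 17, 39, 9, 31 (positions 1,2,3,6,7,9,11,12,13,16); its 9 consecutive differences strictly alternate in sign, and length 10 is optimal.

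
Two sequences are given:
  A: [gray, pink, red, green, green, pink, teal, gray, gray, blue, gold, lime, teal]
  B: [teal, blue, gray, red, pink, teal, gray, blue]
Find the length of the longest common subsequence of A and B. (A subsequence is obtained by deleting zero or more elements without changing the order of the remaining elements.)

Backtracking the LCS table gives one alignment: gray (A1,B3) → red (A3,B4) → pink (A6,B5) → teal (A7,B6) → gray (A9,B7) → blue (A10,B8).
So the longest common subsequence has length 6.

6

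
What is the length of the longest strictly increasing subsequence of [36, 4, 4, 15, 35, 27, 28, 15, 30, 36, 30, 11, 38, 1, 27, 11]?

7

Let dp[i] be the longest increasing subsequence ending at position i. Then dp = [1, 1, 1, 2, 3, 3, 4, 2, 5, 6, 5, 2, 7, 1, 3, 2].
The maximum is 7; one witness is 4, 15, 27, 28, 30, 36, 38 at positions 2,4,6,7,9,10,13.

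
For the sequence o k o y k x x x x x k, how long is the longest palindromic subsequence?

7

Using dp[i][j] = 2 + dp[i+1][j−1] if the ends match, else max(dp[i+1][j], dp[i][j−1]):
dp[1][11] = 7. A witness is kxxxxxk at positions 2,6,7,8,9,10,11.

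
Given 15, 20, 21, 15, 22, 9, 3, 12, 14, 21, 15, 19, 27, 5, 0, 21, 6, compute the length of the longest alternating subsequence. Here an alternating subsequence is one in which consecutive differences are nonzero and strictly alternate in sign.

11

Track the best alternating length ending on an up-step vs a down-step at each position: up/down = 1/1, 2/1, 2/1, 1/3, 4/1, 1/5, 1/5, 6/5, 6/5, 6/5, 6/7, 8/7, 8/1, 6/9, 1/9, 10/9, 10/11.
The maximum over both is 11; one such subsequence is 15, 20, 15, 22, 9, 21, 15, 19, 5, 21, 6.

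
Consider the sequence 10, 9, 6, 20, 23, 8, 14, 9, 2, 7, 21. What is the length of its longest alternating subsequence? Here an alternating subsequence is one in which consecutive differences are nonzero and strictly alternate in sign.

Track the best alternating length ending on an up-step vs a down-step at each position: up/down = 1/1, 1/2, 1/2, 3/1, 3/1, 3/4, 5/4, 5/6, 1/6, 7/6, 7/4.
The maximum over both is 7; one such subsequence is 10, 9, 20, 8, 14, 2, 7.

7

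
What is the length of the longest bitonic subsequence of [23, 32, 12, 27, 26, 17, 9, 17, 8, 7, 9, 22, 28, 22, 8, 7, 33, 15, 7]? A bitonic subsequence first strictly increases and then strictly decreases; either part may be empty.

8

One longest bitonic subsequence is 23, 32, 27, 26, 17, 9, 8, 7 (positions 1,2,4,5,8,11,15,19): it rises to 32 then falls. Length 8 is optimal.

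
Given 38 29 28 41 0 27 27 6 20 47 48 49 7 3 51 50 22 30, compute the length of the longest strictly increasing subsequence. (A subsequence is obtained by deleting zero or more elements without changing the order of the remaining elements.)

Let dp[i] be the longest increasing subsequence ending at position i. Then dp = [1, 1, 1, 2, 1, 2, 2, 2, 3, 4, 5, 6, 3, 2, 7, 7, 4, 5].
The maximum is 7; one witness is 0, 6, 20, 47, 48, 49, 51 at positions 5,8,9,10,11,12,15.

7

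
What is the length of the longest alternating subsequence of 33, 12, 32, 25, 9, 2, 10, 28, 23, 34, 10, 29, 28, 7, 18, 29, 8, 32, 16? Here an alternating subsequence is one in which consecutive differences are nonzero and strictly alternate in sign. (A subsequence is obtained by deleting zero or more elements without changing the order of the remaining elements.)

14

A longest alternating subsequence is 33, 12, 32, 25, 28, 23, 34, 10, 29, 7, 18, 8, 32, 16 (positions 1,2,3,4,8,9,10,11,12,14,15,17,18,19); its 13 consecutive differences strictly alternate in sign, and length 14 is optimal.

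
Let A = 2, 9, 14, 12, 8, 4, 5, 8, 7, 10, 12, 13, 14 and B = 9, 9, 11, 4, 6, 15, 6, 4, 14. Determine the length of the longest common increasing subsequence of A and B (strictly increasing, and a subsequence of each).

2

For each value that appears in both, track the longest common increasing run ending there.
The best achievable length is 2; one witness is 9, 14 (A-positions 2,3, B-positions 1,9).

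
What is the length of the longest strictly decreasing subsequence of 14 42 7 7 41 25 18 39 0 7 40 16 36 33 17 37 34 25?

6

Scanning left to right, the best length ending at each element is: 14→1, 42→1, 7→2, 7→2, 41→2, 25→3, 18→4, 39→3, 0→5, 7→5, 40→3, 16→5, 36→4, 33→5, 17→6, 37→4, 34→5, 25→6.
So the longest decreasing subsequence has length 6, e.g. 42, 41, 39, 36, 33, 17.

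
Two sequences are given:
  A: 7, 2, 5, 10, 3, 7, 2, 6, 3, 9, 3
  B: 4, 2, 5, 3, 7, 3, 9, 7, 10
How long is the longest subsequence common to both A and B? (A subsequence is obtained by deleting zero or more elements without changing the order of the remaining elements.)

A longest common subsequence is 2, 5, 3, 7, 3, 9 (length 6); the LCS DP confirms no longer common subsequence exists.

6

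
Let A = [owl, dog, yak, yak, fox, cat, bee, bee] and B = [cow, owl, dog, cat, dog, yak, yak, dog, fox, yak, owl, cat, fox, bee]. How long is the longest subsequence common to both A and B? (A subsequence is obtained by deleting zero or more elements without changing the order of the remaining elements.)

Backtracking the LCS table gives one alignment: owl (A1,B2) → dog (A2,B5) → yak (A3,B6) → yak (A4,B7) → fox (A5,B9) → cat (A6,B12) → bee (A8,B14).
So the longest common subsequence has length 7.

7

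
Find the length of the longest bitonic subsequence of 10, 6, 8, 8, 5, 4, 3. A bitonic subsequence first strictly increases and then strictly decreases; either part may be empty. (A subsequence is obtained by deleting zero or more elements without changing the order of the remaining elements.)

One longest bitonic subsequence is 10, 8, 5, 4, 3 (positions 1,4,5,6,7): it rises to 10 then falls. Length 5 is optimal.

5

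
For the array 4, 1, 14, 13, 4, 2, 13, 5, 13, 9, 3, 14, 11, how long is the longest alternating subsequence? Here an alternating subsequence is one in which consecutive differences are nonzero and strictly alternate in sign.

Track the best alternating length ending on an up-step vs a down-step at each position: up/down = 1/1, 1/2, 3/1, 3/4, 3/4, 3/4, 5/4, 5/6, 7/4, 7/8, 5/8, 9/1, 9/10.
The maximum over both is 10; one such subsequence is 4, 1, 14, 4, 13, 5, 13, 9, 14, 11.

10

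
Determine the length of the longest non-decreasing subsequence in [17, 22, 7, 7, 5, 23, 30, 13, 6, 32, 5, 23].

5

Scanning left to right, the best length ending at each element is: 17→1, 22→2, 7→1, 7→2, 5→1, 23→3, 30→4, 13→3, 6→2, 32→5, 5→2, 23→4.
So the longest non-decreasing subsequence has length 5, e.g. 17, 22, 23, 30, 32.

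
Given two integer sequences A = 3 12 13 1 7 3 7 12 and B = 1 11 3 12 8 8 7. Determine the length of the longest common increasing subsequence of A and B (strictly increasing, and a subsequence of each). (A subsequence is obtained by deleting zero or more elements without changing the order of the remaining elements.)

For each value that appears in both, track the longest common increasing run ending there.
The best achievable length is 3; one witness is 1, 3, 12 (A-positions 4,6,8, B-positions 1,3,4).

3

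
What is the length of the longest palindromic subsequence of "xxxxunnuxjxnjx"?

One longest palindromic subsequence is xxxunnuxxx (positions 1,3,4,5,6,7,8,9,11,14); it reads the same forward and backward, and the interval DP gives dp[1][14] = 10.

10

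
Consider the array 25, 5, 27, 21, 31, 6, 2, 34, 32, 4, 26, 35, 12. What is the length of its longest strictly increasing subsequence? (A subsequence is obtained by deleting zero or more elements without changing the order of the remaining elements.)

Let dp[i] be the longest increasing subsequence ending at position i. Then dp = [1, 1, 2, 2, 3, 2, 1, 4, 4, 2, 3, 5, 3].
The maximum is 5; one witness is 25, 27, 31, 34, 35 at positions 1,3,5,8,12.

5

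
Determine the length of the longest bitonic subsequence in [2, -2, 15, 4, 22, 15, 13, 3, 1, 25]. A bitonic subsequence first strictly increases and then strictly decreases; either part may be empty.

One longest bitonic subsequence is 2, 15, 22, 15, 13, 3, 1 (positions 1,3,5,6,7,8,9): it rises to 22 then falls. Length 7 is optimal.

7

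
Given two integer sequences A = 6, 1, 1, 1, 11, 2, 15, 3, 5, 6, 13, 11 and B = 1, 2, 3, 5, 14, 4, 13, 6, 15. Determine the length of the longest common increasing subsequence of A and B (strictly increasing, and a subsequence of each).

For each value that appears in both, track the longest common increasing run ending there.
The best achievable length is 5; one witness is 1, 2, 3, 5, 13 (A-positions 2,6,8,9,11, B-positions 1,2,3,4,7).

5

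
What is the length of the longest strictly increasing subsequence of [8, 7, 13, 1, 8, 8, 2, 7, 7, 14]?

Let dp[i] be the longest increasing subsequence ending at position i. Then dp = [1, 1, 2, 1, 2, 2, 2, 3, 3, 4].
The maximum is 4; one witness is 1, 2, 7, 14 at positions 4,7,8,10.

4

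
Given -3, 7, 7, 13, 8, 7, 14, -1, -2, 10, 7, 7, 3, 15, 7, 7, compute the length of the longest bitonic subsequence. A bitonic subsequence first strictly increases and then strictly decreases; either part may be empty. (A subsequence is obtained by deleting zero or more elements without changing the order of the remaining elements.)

One longest bitonic subsequence is -3, 7, 13, 8, 7, -1, -2 (positions 1,2,4,5,6,8,9): it rises to 13 then falls. Length 7 is optimal.

7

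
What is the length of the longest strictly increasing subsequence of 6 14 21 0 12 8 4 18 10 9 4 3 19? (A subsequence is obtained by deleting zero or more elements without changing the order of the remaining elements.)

4

Scanning left to right, the best length ending at each element is: 6→1, 14→2, 21→3, 0→1, 12→2, 8→2, 4→2, 18→3, 10→3, 9→3, 4→2, 3→2, 19→4.
So the longest increasing subsequence has length 4, e.g. 6, 14, 18, 19.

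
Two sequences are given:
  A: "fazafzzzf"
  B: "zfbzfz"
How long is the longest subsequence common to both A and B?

A longest common subsequence is fzfz (length 4); the LCS DP confirms no longer common subsequence exists.

4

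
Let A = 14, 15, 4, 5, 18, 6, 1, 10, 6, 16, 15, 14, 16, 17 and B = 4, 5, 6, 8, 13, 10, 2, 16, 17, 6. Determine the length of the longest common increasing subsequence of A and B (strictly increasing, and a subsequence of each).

For each value that appears in both, track the longest common increasing run ending there.
The best achievable length is 6; one witness is 4, 5, 6, 10, 16, 17 (A-positions 3,4,6,8,10,14, B-positions 1,2,3,6,8,9).

6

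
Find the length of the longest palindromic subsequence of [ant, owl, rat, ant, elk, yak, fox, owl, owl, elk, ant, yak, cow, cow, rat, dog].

One longest palindromic subsequence is rat ant elk owl owl elk ant rat (positions 3,4,5,8,9,10,11,15); it reads the same forward and backward, and the interval DP gives dp[1][16] = 8.

8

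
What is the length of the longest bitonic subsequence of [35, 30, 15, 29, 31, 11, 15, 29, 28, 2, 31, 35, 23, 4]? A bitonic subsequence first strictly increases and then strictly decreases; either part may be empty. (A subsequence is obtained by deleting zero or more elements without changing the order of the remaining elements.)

7

One longest bitonic subsequence is 15, 29, 31, 29, 28, 23, 4 (positions 3,4,5,8,9,13,14): it rises to 31 then falls. Length 7 is optimal.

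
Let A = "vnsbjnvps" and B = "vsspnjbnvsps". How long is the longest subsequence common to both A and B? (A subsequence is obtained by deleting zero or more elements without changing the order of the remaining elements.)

A longest common subsequence is vnbnvps (length 7); the LCS DP confirms no longer common subsequence exists.

7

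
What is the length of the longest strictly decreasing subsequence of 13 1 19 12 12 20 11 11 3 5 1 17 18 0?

One longest decreasing subsequence is 13, 12, 11, 3, 1, 0 (positions 1,4,7,9,11,14), of length 6; no longer one exists.

6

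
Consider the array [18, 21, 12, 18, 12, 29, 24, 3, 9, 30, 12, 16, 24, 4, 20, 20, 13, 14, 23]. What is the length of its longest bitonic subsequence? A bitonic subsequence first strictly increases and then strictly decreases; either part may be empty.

Let inc[i] be the LIS ending at i and dec[i] the longest strictly decreasing subsequence starting at i. inc = [1, 2, 1, 2, 1, 3, 3, 1, 2, 4, 3, 4, 5, 2, 5, 5, 4, 5, 6], dec = [4, 5, 3, 4, 3, 4, 3, 1, 2, 4, 2, 2, 3, 1, 2, 2, 1, 1, 1].
max_i inc[i]+dec[i]−1 = 7, with one witness 18, 21, 29, 30, 24, 20, 14.

7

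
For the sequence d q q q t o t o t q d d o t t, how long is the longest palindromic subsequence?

9

One longest palindromic subsequence is dqtototqd (positions 1,4,5,6,7,8,9,10,12); it reads the same forward and backward, and the interval DP gives dp[1][15] = 9.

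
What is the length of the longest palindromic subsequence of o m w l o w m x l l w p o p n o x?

8

One longest palindromic subsequence is oowllwoo (positions 1,5,6,9,10,11,13,16); it reads the same forward and backward, and the interval DP gives dp[1][17] = 8.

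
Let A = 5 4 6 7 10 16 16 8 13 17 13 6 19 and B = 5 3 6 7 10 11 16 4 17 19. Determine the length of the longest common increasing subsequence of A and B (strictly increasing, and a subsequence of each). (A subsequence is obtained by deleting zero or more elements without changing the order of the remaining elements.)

For each value that appears in both, track the longest common increasing run ending there.
The best achievable length is 7; one witness is 5, 6, 7, 10, 16, 17, 19 (A-positions 1,3,4,5,6,10,13, B-positions 1,3,4,5,7,9,10).

7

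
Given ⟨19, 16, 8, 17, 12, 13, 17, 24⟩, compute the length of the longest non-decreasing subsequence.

5

Let dp[i] be the longest non-decreasing subsequence ending at position i. Then dp = [1, 1, 1, 2, 2, 3, 4, 5].
The maximum is 5; one witness is 8, 12, 13, 17, 24 at positions 3,5,6,7,8.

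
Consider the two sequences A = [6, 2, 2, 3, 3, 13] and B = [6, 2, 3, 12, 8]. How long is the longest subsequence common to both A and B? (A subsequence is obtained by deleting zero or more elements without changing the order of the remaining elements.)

Backtracking the LCS table gives one alignment: 6 (A1,B1) → 2 (A3,B2) → 3 (A4,B3).
So the longest common subsequence has length 3.

3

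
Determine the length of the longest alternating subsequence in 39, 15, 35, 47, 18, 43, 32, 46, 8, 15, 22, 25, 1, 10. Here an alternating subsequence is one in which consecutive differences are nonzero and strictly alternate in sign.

Track the best alternating length ending on an up-step vs a down-step at each position: up/down = 1/1, 1/2, 3/2, 3/1, 3/4, 5/4, 5/6, 7/4, 1/8, 9/8, 9/8, 9/8, 1/10, 11/10.
The maximum over both is 11; one such subsequence is 39, 15, 35, 18, 43, 32, 46, 8, 15, 1, 10.

11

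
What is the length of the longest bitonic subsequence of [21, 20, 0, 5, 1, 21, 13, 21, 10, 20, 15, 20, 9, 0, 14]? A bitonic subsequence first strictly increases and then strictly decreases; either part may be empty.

One longest bitonic subsequence is 0, 5, 13, 21, 20, 15, 9, 0 (positions 3,4,7,8,10,11,13,14): it rises to 21 then falls. Length 8 is optimal.

8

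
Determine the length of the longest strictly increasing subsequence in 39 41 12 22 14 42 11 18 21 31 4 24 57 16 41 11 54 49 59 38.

One longest increasing subsequence is 12, 14, 18, 21, 31, 41, 54, 59 (positions 3,5,8,9,10,15,17,19), of length 8; no longer one exists.

8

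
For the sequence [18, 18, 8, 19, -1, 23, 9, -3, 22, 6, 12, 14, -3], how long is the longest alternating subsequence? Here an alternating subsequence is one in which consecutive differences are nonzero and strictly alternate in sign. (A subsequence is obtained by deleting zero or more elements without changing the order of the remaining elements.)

Track the best alternating length ending on an up-step vs a down-step at each position: up/down = 1/1, 1/1, 1/2, 3/1, 1/4, 5/1, 5/6, 1/6, 7/6, 7/8, 9/8, 9/8, 1/10.
The maximum over both is 10; one such subsequence is 18, 8, 19, -1, 23, 9, 22, 6, 12, -3.

10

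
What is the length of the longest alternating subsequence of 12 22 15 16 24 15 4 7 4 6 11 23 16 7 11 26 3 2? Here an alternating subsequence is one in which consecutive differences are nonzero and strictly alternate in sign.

11

A longest alternating subsequence is 12, 22, 15, 16, 4, 7, 4, 11, 7, 11, 3 (positions 1,2,3,4,7,8,9,11,14,15,17); its 10 consecutive differences strictly alternate in sign, and length 11 is optimal.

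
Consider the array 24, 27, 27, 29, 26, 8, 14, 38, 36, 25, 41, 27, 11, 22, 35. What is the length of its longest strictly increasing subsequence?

Let dp[i] be the longest increasing subsequence ending at position i. Then dp = [1, 2, 2, 3, 2, 1, 2, 4, 4, 3, 5, 4, 2, 3, 5].
The maximum is 5; one witness is 24, 27, 29, 38, 41 at positions 1,2,4,8,11.

5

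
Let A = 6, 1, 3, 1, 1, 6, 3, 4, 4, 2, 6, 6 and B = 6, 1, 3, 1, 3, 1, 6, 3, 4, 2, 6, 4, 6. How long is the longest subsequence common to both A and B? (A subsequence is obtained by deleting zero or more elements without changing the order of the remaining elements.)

Backtracking the LCS table gives one alignment: 6 (A1,B1) → 1 (A2,B2) → 3 (A3,B3) → 1 (A4,B4) → 1 (A5,B6) → 6 (A6,B7) → 3 (A7,B8) → 4 (A9,B9) → 2 (A10,B10) → 6 (A11,B11) → 6 (A12,B13).
So the longest common subsequence has length 11.

11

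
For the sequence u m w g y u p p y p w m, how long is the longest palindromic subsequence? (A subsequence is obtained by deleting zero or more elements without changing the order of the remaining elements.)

One longest palindromic subsequence is mwyppywm (positions 2,3,5,7,8,9,11,12); it reads the same forward and backward, and the interval DP gives dp[1][12] = 8.

8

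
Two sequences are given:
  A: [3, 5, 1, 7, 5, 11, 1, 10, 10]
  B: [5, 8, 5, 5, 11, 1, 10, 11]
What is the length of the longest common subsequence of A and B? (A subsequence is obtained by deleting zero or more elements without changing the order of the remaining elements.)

5

Backtracking the LCS table gives one alignment: 5 (A2,B3) → 5 (A5,B4) → 11 (A6,B5) → 1 (A7,B6) → 10 (A8,B7).
So the longest common subsequence has length 5.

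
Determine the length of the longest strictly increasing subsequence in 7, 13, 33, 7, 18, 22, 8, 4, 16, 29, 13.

5

Scanning left to right, the best length ending at each element is: 7→1, 13→2, 33→3, 7→1, 18→3, 22→4, 8→2, 4→1, 16→3, 29→5, 13→3.
So the longest increasing subsequence has length 5, e.g. 7, 13, 18, 22, 29.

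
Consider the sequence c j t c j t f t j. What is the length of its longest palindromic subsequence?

One longest palindromic subsequence is jtftj (positions 2,3,7,8,9); it reads the same forward and backward, and the interval DP gives dp[1][9] = 5.

5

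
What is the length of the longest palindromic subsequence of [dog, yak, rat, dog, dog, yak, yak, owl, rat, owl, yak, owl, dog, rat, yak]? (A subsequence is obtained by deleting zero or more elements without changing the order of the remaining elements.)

11

One longest palindromic subsequence is yak rat dog yak owl rat owl yak dog rat yak (positions 2,3,4,7,8,9,10,11,13,14,15); it reads the same forward and backward, and the interval DP gives dp[1][15] = 11.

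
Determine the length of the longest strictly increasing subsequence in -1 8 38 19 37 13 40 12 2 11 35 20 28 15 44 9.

Scanning left to right, the best length ending at each element is: -1→1, 8→2, 38→3, 19→3, 37→4, 13→3, 40→5, 12→3, 2→2, 11→3, 35→4, 20→4, 28→5, 15→4, 44→6, 9→3.
So the longest increasing subsequence has length 6, e.g. -1, 8, 19, 37, 40, 44.

6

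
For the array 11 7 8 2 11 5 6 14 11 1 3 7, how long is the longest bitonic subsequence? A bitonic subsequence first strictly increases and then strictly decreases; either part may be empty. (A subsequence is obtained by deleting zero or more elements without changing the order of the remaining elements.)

6

One longest bitonic subsequence is 7, 8, 11, 14, 11, 7 (positions 2,3,5,8,9,12): it rises to 14 then falls. Length 6 is optimal.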